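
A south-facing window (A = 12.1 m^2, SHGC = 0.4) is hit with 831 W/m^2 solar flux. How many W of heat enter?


Solar heat gain: Q = Area * SHGC * Irradiance
  Q = 12.1 * 0.4 * 831 = 4022 W

4022 W


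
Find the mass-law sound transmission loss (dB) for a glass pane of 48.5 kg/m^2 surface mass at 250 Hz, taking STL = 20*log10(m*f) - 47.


Mass law: STL = 20 * log10(m * f) - 47
  m * f = 48.5 * 250 = 12125
  log10(12125) = 4.08368
  STL = 20 * 4.08368 - 47 = 81.6736 - 47 = 34.7 dB

34.7 dB


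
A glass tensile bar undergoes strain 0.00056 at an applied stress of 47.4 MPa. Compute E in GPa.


Young's modulus: E = stress / strain
  E = 47.4 MPa / 0.00056 = 84642.86 MPa
Convert to GPa: 84642.86 / 1000 = 84.64 GPa

84.64 GPa


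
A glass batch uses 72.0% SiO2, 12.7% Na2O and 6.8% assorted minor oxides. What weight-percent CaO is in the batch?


Pieces sum to 100%:
  CaO = 100 - (SiO2 + Na2O + others)
  CaO = 100 - (72.0 + 12.7 + 6.8) = 8.5%

8.5%


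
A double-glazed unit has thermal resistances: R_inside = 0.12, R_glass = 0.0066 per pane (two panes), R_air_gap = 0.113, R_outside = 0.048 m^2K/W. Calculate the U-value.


Total thermal resistance (series):
  R_total = R_in + R_glass + R_air + R_glass + R_out
  R_total = 0.12 + 0.0066 + 0.113 + 0.0066 + 0.048 = 0.2942 m^2K/W
U-value = 1 / R_total = 1 / 0.2942 = 3.399 W/m^2K

3.399 W/m^2K


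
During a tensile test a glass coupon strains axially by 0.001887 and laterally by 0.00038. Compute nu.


Poisson's ratio: nu = lateral strain / axial strain
  nu = 0.00038 / 0.001887 = 0.2014

0.2014


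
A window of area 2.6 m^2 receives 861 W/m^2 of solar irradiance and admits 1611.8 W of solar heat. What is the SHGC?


Rearrange Q = Area * SHGC * Irradiance:
  SHGC = Q / (Area * Irradiance)
  SHGC = 1611.8 / (2.6 * 861) = 0.72

0.72


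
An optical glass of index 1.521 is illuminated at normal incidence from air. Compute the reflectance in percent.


Fresnel reflectance at normal incidence:
  R = ((n - 1)/(n + 1))^2
  (n - 1)/(n + 1) = (1.521 - 1)/(1.521 + 1) = 0.206664
  R = 0.206664^2 = 0.04271
  R(%) = 0.04271 * 100 = 4.271%

4.271%


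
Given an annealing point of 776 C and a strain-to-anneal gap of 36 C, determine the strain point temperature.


Strain point = annealing point - difference:
  T_strain = 776 - 36 = 740 C

740 C


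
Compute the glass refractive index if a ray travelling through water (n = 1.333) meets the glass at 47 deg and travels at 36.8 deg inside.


Apply Snell's law: n1 * sin(theta1) = n2 * sin(theta2)
  n2 = n1 * sin(theta1) / sin(theta2)
  sin(47) = 0.731354
  sin(36.8) = 0.599024
  n2 = 1.333 * 0.731354 / 0.599024 = 1.6275

1.6275


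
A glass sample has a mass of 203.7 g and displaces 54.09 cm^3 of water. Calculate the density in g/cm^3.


Use the definition of density:
  rho = mass / volume
  rho = 203.7 / 54.09 = 3.766 g/cm^3

3.766 g/cm^3


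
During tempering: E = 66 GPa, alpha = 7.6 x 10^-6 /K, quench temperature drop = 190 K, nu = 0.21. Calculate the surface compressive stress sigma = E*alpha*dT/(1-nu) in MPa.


Tempering stress: sigma = E * alpha * dT / (1 - nu)
  E (MPa) = 66 * 1000 = 66000
  Numerator = 66000 * (7.6 x 10^-6) * 190 = 95.304
  Denominator = 1 - 0.21 = 0.79
  sigma = 95.304 / 0.79 = 120.6 MPa

120.6 MPa


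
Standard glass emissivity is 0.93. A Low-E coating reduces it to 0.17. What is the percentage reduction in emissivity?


Percentage reduction = (1 - coated/uncoated) * 100
  Ratio = 0.17 / 0.93 = 0.1828
  Reduction = (1 - 0.1828) * 100 = 81.7%

81.7%


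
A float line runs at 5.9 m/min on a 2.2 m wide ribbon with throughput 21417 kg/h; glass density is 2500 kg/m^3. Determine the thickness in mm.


Ribbon cross-section from mass balance:
  Volume rate = throughput / density = 21417 / 2500 = 8.5668 m^3/h
  thickness = volume rate / (speed * 60 * width), i.e.
  thickness = throughput / (60 * speed * width * density) * 1000
  thickness = 21417 / (60 * 5.9 * 2.2 * 2500) * 1000 = 11.0 mm

11.0 mm


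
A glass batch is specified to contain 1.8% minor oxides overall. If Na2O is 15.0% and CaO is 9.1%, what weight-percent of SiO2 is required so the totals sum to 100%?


Known pieces sum to 100%:
  SiO2 = 100 - (others + Na2O + CaO)
  SiO2 = 100 - (1.8 + 15.0 + 9.1) = 74.1%

74.1%


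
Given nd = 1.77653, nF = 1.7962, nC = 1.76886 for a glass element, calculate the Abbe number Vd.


Abbe number formula: Vd = (nd - 1) / (nF - nC)
  nd - 1 = 1.77653 - 1 = 0.77653
  nF - nC = 1.7962 - 1.76886 = 0.02734
  Vd = 0.77653 / 0.02734 = 28.4

28.4


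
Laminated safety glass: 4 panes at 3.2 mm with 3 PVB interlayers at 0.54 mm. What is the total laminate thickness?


Total thickness = glass contribution + PVB contribution
  Glass: 4 * 3.2 = 12.8 mm
  PVB: 3 * 0.54 = 1.62 mm
  Total = 12.8 + 1.62 = 14.42 mm

14.42 mm


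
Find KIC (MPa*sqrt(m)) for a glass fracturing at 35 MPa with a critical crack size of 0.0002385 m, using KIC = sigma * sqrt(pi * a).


Fracture toughness: KIC = sigma * sqrt(pi * a)
  pi * a = pi * 0.0002385 = 0.00074927
  sqrt(pi * a) = 0.027373
  KIC = 35 * 0.027373 = 0.958 MPa*sqrt(m)

0.958 MPa*sqrt(m)


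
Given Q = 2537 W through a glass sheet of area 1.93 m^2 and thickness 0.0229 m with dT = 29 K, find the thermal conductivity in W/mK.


Fourier's law rearranged: k = Q * t / (A * dT)
  Numerator = 2537 * 0.0229 = 58.0973
  Denominator = 1.93 * 29 = 55.97
  k = 58.0973 / 55.97 = 1.038 W/mK

1.038 W/mK


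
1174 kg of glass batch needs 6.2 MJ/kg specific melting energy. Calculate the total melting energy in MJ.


Total energy = mass * specific energy
  E = 1174 * 6.2 = 7278.8 MJ

7278.8 MJ


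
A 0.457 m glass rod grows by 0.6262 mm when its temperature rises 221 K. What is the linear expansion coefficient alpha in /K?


Rearrange dL = alpha * L0 * dT for alpha:
  alpha = dL / (L0 * dT)
  alpha = (0.6262 / 1000) / (0.457 * 221) = 0.0000062 /K = 6.2 x 10^-6 /K

6.2 x 10^-6 /K


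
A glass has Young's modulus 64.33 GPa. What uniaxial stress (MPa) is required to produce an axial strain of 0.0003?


Rearrange E = sigma / epsilon:
  sigma = E * epsilon
  E (MPa) = 64.33 * 1000 = 64330
  sigma = 64330 * 0.0003 = 19.3 MPa

19.3 MPa


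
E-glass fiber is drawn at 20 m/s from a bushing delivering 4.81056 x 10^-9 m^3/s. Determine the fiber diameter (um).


Cross-sectional area from continuity:
  A = Q / v = 4.81056 x 10^-9 / 20 = 2.40528 x 10^-10 m^2
Diameter from circular cross-section:
  d = sqrt(4A / pi) * 10^6 (m -> um)
  d = sqrt(4 * 2.40528 x 10^-10 / pi) * 10^6 = 17.5 um

17.5 um


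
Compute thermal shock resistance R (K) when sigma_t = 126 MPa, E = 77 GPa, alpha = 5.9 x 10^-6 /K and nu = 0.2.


Thermal shock resistance: R = sigma * (1 - nu) / (E * alpha)
  Numerator = 126 * (1 - 0.2) = 100.8
  Denominator = 77 * 1000 * (5.9 x 10^-6) = 0.4543
  R = 100.8 / 0.4543 = 221.9 K

221.9 K


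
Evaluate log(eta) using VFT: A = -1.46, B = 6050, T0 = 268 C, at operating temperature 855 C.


VFT equation: log(eta) = A + B / (T - T0)
  T - T0 = 855 - 268 = 587
  B / (T - T0) = 6050 / 587 = 10.307
  log(eta) = -1.46 + 10.307 = 8.847

8.847


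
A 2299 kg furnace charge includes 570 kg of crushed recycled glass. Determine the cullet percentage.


Cullet ratio = (cullet mass / total batch mass) * 100
  Ratio = 570 / 2299 * 100 = 24.79%

24.79%


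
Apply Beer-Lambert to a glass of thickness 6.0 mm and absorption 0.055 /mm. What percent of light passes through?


Beer-Lambert law: T = exp(-alpha * thickness)
  exponent = -0.055 * 6.0 = -0.33
  T = exp(-0.33) = 0.7189
  Percentage = 0.7189 * 100 = 71.89%

71.89%


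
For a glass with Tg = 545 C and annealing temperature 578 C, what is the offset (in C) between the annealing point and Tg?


Offset = T_anneal - Tg:
  offset = 578 - 545 = 33 C

33 C


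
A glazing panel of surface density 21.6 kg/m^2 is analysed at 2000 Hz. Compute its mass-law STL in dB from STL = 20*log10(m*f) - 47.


Mass law: STL = 20 * log10(m * f) - 47
  m * f = 21.6 * 2000 = 43200
  log10(43200) = 4.63548
  STL = 20 * 4.63548 - 47 = 92.7096 - 47 = 45.7 dB

45.7 dB


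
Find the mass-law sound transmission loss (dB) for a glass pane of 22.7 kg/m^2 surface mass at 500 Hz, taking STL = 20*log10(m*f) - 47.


Mass law: STL = 20 * log10(m * f) - 47
  m * f = 22.7 * 500 = 11350
  log10(11350) = 4.055
  STL = 20 * 4.055 - 47 = 81.1 - 47 = 34.1 dB

34.1 dB


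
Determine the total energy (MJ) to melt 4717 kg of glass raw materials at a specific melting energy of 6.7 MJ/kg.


Total energy = mass * specific energy
  E = 4717 * 6.7 = 31603.9 MJ

31603.9 MJ


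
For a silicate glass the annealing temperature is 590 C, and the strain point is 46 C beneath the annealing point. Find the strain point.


Strain point = annealing point - difference:
  T_strain = 590 - 46 = 544 C

544 C


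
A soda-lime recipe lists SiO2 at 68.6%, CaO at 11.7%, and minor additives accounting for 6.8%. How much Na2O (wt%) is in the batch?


Pieces sum to 100%:
  Na2O = 100 - (SiO2 + CaO + others)
  Na2O = 100 - (68.6 + 11.7 + 6.8) = 12.9%

12.9%


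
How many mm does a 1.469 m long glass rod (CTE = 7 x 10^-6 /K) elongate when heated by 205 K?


Thermal expansion formula: dL = alpha * L0 * dT
  dL = (7 x 10^-6) * 1.469 * 205 = 0.00210801 m
Convert to mm: 0.00210801 * 1000 = 2.108 mm

2.108 mm


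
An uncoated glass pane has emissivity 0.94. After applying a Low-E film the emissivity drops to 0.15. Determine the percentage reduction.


Percentage reduction = (1 - coated/uncoated) * 100
  Ratio = 0.15 / 0.94 = 0.1596
  Reduction = (1 - 0.1596) * 100 = 84.0%

84.0%


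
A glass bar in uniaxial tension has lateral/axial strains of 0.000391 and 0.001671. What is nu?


Poisson's ratio: nu = lateral strain / axial strain
  nu = 0.000391 / 0.001671 = 0.234

0.234


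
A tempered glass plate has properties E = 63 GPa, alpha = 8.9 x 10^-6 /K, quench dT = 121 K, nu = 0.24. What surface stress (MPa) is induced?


Tempering stress: sigma = E * alpha * dT / (1 - nu)
  E (MPa) = 63 * 1000 = 63000
  Numerator = 63000 * (8.9 x 10^-6) * 121 = 67.8447
  Denominator = 1 - 0.24 = 0.76
  sigma = 67.8447 / 0.76 = 89.3 MPa

89.3 MPa


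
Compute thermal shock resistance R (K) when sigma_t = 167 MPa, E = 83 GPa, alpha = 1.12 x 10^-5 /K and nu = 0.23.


Thermal shock resistance: R = sigma * (1 - nu) / (E * alpha)
  Numerator = 167 * (1 - 0.23) = 128.59
  Denominator = 83 * 1000 * (1.12 x 10^-5) = 0.9296
  R = 128.59 / 0.9296 = 138.3 K

138.3 K


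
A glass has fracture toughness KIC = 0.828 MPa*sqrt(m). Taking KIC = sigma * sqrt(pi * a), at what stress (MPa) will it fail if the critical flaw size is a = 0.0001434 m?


Rearrange KIC = sigma * sqrt(pi * a):
  sigma = KIC / sqrt(pi * a)
  sqrt(pi * 0.0001434) = 0.021225
  sigma = 0.828 / 0.021225 = 39.01 MPa

39.01 MPa


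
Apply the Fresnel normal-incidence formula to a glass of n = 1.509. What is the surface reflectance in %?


Fresnel reflectance at normal incidence:
  R = ((n - 1)/(n + 1))^2
  (n - 1)/(n + 1) = (1.509 - 1)/(1.509 + 1) = 0.20287
  R = 0.20287^2 = 0.0411562
  R(%) = 0.0411562 * 100 = 4.116%

4.116%


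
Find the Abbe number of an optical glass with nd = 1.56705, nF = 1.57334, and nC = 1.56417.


Abbe number formula: Vd = (nd - 1) / (nF - nC)
  nd - 1 = 1.56705 - 1 = 0.56705
  nF - nC = 1.57334 - 1.56417 = 0.00917
  Vd = 0.56705 / 0.00917 = 61.84

61.84


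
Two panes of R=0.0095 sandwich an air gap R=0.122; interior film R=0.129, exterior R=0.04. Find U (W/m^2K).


Total thermal resistance (series):
  R_total = R_in + R_glass + R_air + R_glass + R_out
  R_total = 0.129 + 0.0095 + 0.122 + 0.0095 + 0.04 = 0.31 m^2K/W
U-value = 1 / R_total = 1 / 0.31 = 3.226 W/m^2K

3.226 W/m^2K


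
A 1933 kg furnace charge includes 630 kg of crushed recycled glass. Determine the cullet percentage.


Cullet ratio = (cullet mass / total batch mass) * 100
  Ratio = 630 / 1933 * 100 = 32.59%

32.59%


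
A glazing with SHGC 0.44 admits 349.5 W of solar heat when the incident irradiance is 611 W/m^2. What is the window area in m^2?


Rearrange Q = Area * SHGC * Irradiance:
  Area = Q / (SHGC * Irradiance)
  Area = 349.5 / (0.44 * 611) = 1.3 m^2

1.3 m^2


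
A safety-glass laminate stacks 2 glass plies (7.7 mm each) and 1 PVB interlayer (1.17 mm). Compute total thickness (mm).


Total thickness = glass contribution + PVB contribution
  Glass: 2 * 7.7 = 15.4 mm
  PVB: 1 * 1.17 = 1.17 mm
  Total = 15.4 + 1.17 = 16.57 mm

16.57 mm


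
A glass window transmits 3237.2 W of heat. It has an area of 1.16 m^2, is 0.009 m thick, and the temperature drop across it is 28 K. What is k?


Fourier's law rearranged: k = Q * t / (A * dT)
  Numerator = 3237.2 * 0.009 = 29.1348
  Denominator = 1.16 * 28 = 32.48
  k = 29.1348 / 32.48 = 0.897 W/mK

0.897 W/mK


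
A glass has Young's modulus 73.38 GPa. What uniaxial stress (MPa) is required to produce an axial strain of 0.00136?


Rearrange E = sigma / epsilon:
  sigma = E * epsilon
  E (MPa) = 73.38 * 1000 = 73380
  sigma = 73380 * 0.00136 = 99.8 MPa

99.8 MPa


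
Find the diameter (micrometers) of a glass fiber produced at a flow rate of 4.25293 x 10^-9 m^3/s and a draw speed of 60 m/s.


Cross-sectional area from continuity:
  A = Q / v = 4.25293 x 10^-9 / 60 = 7.088217 x 10^-11 m^2
Diameter from circular cross-section:
  d = sqrt(4A / pi) * 10^6 (m -> um)
  d = sqrt(4 * 7.088217 x 10^-11 / pi) * 10^6 = 9.5 um

9.5 um


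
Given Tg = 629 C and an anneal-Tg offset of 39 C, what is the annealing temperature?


The annealing temperature is Tg plus the offset:
  T_anneal = 629 + 39 = 668 C

668 C


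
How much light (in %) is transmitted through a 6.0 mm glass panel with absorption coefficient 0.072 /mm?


Beer-Lambert law: T = exp(-alpha * thickness)
  exponent = -0.072 * 6.0 = -0.432
  T = exp(-0.432) = 0.6492
  Percentage = 0.6492 * 100 = 64.92%

64.92%


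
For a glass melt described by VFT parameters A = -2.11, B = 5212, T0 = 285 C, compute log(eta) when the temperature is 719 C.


VFT equation: log(eta) = A + B / (T - T0)
  T - T0 = 719 - 285 = 434
  B / (T - T0) = 5212 / 434 = 12.009
  log(eta) = -2.11 + 12.009 = 9.899

9.899


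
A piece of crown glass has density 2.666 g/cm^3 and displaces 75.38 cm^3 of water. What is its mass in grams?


Rearrange rho = m / V:
  m = rho * V
  m = 2.666 * 75.38 = 200.963 g

200.963 g


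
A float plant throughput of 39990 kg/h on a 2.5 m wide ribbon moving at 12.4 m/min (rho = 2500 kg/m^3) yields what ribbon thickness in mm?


Ribbon cross-section from mass balance:
  Volume rate = throughput / density = 39990 / 2500 = 15.996 m^3/h
  thickness = volume rate / (speed * 60 * width), i.e.
  thickness = throughput / (60 * speed * width * density) * 1000
  thickness = 39990 / (60 * 12.4 * 2.5 * 2500) * 1000 = 8.6 mm

8.6 mm


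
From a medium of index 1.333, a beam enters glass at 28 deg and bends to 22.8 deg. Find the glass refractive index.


Apply Snell's law: n1 * sin(theta1) = n2 * sin(theta2)
  n2 = n1 * sin(theta1) / sin(theta2)
  sin(28) = 0.469472
  sin(22.8) = 0.387516
  n2 = 1.333 * 0.469472 / 0.387516 = 1.6149

1.6149


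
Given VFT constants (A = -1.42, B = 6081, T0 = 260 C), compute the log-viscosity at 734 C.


VFT equation: log(eta) = A + B / (T - T0)
  T - T0 = 734 - 260 = 474
  B / (T - T0) = 6081 / 474 = 12.829
  log(eta) = -1.42 + 12.829 = 11.409

11.409


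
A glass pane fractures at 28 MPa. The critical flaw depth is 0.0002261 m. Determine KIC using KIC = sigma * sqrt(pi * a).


Fracture toughness: KIC = sigma * sqrt(pi * a)
  pi * a = pi * 0.0002261 = 0.000710314
  sqrt(pi * a) = 0.026652
  KIC = 28 * 0.026652 = 0.746 MPa*sqrt(m)

0.746 MPa*sqrt(m)


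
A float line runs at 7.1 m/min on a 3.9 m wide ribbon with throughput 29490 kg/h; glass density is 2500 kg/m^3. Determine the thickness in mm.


Ribbon cross-section from mass balance:
  Volume rate = throughput / density = 29490 / 2500 = 11.796 m^3/h
  thickness = volume rate / (speed * 60 * width), i.e.
  thickness = throughput / (60 * speed * width * density) * 1000
  thickness = 29490 / (60 * 7.1 * 3.9 * 2500) * 1000 = 7.1 mm

7.1 mm


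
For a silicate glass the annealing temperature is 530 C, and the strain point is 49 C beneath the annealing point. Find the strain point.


Strain point = annealing point - difference:
  T_strain = 530 - 49 = 481 C

481 C


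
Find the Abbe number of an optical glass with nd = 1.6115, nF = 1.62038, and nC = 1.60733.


Abbe number formula: Vd = (nd - 1) / (nF - nC)
  nd - 1 = 1.6115 - 1 = 0.6115
  nF - nC = 1.62038 - 1.60733 = 0.01305
  Vd = 0.6115 / 0.01305 = 46.86

46.86


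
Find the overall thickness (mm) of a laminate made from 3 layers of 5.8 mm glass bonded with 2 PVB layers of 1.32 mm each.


Total thickness = glass contribution + PVB contribution
  Glass: 3 * 5.8 = 17.4 mm
  PVB: 2 * 1.32 = 2.64 mm
  Total = 17.4 + 2.64 = 20.04 mm

20.04 mm


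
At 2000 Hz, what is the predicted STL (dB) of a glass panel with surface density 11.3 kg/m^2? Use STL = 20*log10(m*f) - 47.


Mass law: STL = 20 * log10(m * f) - 47
  m * f = 11.3 * 2000 = 22600
  log10(22600) = 4.35411
  STL = 20 * 4.35411 - 47 = 87.0822 - 47 = 40.1 dB

40.1 dB


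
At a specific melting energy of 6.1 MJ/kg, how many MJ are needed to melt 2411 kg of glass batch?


Total energy = mass * specific energy
  E = 2411 * 6.1 = 14707.1 MJ

14707.1 MJ


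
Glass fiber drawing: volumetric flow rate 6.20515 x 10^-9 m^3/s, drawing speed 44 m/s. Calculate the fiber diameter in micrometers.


Cross-sectional area from continuity:
  A = Q / v = 6.20515 x 10^-9 / 44 = 1.410261 x 10^-10 m^2
Diameter from circular cross-section:
  d = sqrt(4A / pi) * 10^6 (m -> um)
  d = sqrt(4 * 1.410261 x 10^-10 / pi) * 10^6 = 13.4 um

13.4 um


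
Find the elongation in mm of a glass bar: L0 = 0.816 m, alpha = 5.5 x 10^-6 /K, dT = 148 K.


Thermal expansion formula: dL = alpha * L0 * dT
  dL = (5.5 x 10^-6) * 0.816 * 148 = 0.00066422 m
Convert to mm: 0.00066422 * 1000 = 0.6642 mm

0.6642 mm


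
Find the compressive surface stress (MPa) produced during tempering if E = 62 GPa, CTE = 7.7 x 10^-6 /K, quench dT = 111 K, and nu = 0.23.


Tempering stress: sigma = E * alpha * dT / (1 - nu)
  E (MPa) = 62 * 1000 = 62000
  Numerator = 62000 * (7.7 x 10^-6) * 111 = 52.9914
  Denominator = 1 - 0.23 = 0.77
  sigma = 52.9914 / 0.77 = 68.8 MPa

68.8 MPa


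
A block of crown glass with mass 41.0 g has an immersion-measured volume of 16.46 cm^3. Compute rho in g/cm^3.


Use the definition of density:
  rho = mass / volume
  rho = 41.0 / 16.46 = 2.491 g/cm^3

2.491 g/cm^3


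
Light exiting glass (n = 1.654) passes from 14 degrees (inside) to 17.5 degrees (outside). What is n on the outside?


Apply Snell's law: n1 * sin(theta1) = n2 * sin(theta2)
  n2 = n1 * sin(theta1) / sin(theta2)
  sin(14) = 0.241922
  sin(17.5) = 0.300706
  n2 = 1.654 * 0.241922 / 0.300706 = 1.3307

1.3307


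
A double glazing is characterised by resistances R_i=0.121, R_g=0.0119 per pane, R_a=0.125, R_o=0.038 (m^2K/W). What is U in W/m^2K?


Total thermal resistance (series):
  R_total = R_in + R_glass + R_air + R_glass + R_out
  R_total = 0.121 + 0.0119 + 0.125 + 0.0119 + 0.038 = 0.3078 m^2K/W
U-value = 1 / R_total = 1 / 0.3078 = 3.249 W/m^2K

3.249 W/m^2K


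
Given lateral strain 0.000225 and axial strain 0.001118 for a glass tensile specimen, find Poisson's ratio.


Poisson's ratio: nu = lateral strain / axial strain
  nu = 0.000225 / 0.001118 = 0.2013

0.2013


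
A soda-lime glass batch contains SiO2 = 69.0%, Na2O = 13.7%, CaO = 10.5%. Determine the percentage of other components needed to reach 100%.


Sum the three major oxides:
  SiO2 + Na2O + CaO = 69.0 + 13.7 + 10.5 = 93.2%
Subtract from 100%:
  Others = 100 - 93.2 = 6.8%

6.8%


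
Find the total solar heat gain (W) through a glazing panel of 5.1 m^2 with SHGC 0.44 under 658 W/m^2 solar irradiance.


Solar heat gain: Q = Area * SHGC * Irradiance
  Q = 5.1 * 0.44 * 658 = 1476.6 W

1476.6 W


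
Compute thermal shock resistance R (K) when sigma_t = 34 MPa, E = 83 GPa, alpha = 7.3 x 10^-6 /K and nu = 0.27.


Thermal shock resistance: R = sigma * (1 - nu) / (E * alpha)
  Numerator = 34 * (1 - 0.27) = 24.82
  Denominator = 83 * 1000 * (7.3 x 10^-6) = 0.6059
  R = 24.82 / 0.6059 = 41.0 K

41.0 K


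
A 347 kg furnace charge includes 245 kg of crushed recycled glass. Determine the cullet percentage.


Cullet ratio = (cullet mass / total batch mass) * 100
  Ratio = 245 / 347 * 100 = 70.61%

70.61%


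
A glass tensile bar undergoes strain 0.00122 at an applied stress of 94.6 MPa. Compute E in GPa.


Young's modulus: E = stress / strain
  E = 94.6 MPa / 0.00122 = 77540.98 MPa
Convert to GPa: 77540.98 / 1000 = 77.54 GPa

77.54 GPa


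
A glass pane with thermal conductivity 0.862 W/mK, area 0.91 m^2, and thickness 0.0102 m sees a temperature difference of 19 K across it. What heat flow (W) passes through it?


Fourier's law: Q = k * A * dT / t
  Q = 0.862 * 0.91 * 19 / 0.0102
  Q = 14.90398 / 0.0102 = 1461.2 W

1461.2 W


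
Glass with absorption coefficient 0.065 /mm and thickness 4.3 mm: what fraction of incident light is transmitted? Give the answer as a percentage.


Beer-Lambert law: T = exp(-alpha * thickness)
  exponent = -0.065 * 4.3 = -0.2795
  T = exp(-0.2795) = 0.7562
  Percentage = 0.7562 * 100 = 75.62%

75.62%


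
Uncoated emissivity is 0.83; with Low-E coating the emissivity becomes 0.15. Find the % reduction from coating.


Percentage reduction = (1 - coated/uncoated) * 100
  Ratio = 0.15 / 0.83 = 0.1807
  Reduction = (1 - 0.1807) * 100 = 81.9%

81.9%


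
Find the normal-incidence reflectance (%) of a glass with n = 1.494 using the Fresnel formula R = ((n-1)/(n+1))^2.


Fresnel reflectance at normal incidence:
  R = ((n - 1)/(n + 1))^2
  (n - 1)/(n + 1) = (1.494 - 1)/(1.494 + 1) = 0.198075
  R = 0.198075^2 = 0.0392337
  R(%) = 0.0392337 * 100 = 3.923%

3.923%


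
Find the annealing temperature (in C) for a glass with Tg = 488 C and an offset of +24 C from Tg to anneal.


The annealing temperature is Tg plus the offset:
  T_anneal = 488 + 24 = 512 C

512 C


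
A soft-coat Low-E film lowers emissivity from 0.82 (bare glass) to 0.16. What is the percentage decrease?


Percentage reduction = (1 - coated/uncoated) * 100
  Ratio = 0.16 / 0.82 = 0.1951
  Reduction = (1 - 0.1951) * 100 = 80.5%

80.5%


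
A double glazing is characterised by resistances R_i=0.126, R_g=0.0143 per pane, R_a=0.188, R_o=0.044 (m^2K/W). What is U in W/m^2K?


Total thermal resistance (series):
  R_total = R_in + R_glass + R_air + R_glass + R_out
  R_total = 0.126 + 0.0143 + 0.188 + 0.0143 + 0.044 = 0.3866 m^2K/W
U-value = 1 / R_total = 1 / 0.3866 = 2.587 W/m^2K

2.587 W/m^2K


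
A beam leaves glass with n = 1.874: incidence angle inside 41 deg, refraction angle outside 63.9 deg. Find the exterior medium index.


Apply Snell's law: n1 * sin(theta1) = n2 * sin(theta2)
  n2 = n1 * sin(theta1) / sin(theta2)
  sin(41) = 0.656059
  sin(63.9) = 0.898028
  n2 = 1.874 * 0.656059 / 0.898028 = 1.3691

1.3691


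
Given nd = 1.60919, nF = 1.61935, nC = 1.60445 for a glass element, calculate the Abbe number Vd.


Abbe number formula: Vd = (nd - 1) / (nF - nC)
  nd - 1 = 1.60919 - 1 = 0.60919
  nF - nC = 1.61935 - 1.60445 = 0.0149
  Vd = 0.60919 / 0.0149 = 40.89

40.89


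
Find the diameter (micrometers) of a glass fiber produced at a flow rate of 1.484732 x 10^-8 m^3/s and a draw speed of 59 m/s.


Cross-sectional area from continuity:
  A = Q / v = 1.484732 x 10^-8 / 59 = 2.516495 x 10^-10 m^2
Diameter from circular cross-section:
  d = sqrt(4A / pi) * 10^6 (m -> um)
  d = sqrt(4 * 2.516495 x 10^-10 / pi) * 10^6 = 17.9 um

17.9 um


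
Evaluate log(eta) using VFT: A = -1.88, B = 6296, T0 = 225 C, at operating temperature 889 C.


VFT equation: log(eta) = A + B / (T - T0)
  T - T0 = 889 - 225 = 664
  B / (T - T0) = 6296 / 664 = 9.482
  log(eta) = -1.88 + 9.482 = 7.602

7.602


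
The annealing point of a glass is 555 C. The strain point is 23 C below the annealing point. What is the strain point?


Strain point = annealing point - difference:
  T_strain = 555 - 23 = 532 C

532 C


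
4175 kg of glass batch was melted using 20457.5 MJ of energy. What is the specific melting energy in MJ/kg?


Rearrange E = m * s for s:
  s = E / m
  s = 20457.5 / 4175 = 4.9 MJ/kg

4.9 MJ/kg


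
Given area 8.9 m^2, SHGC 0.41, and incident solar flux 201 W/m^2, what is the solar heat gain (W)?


Solar heat gain: Q = Area * SHGC * Irradiance
  Q = 8.9 * 0.41 * 201 = 733.4 W

733.4 W


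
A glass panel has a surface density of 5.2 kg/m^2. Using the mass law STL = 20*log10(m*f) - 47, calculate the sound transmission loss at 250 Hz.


Mass law: STL = 20 * log10(m * f) - 47
  m * f = 5.2 * 250 = 1300
  log10(1300) = 3.11394
  STL = 20 * 3.11394 - 47 = 62.2788 - 47 = 15.3 dB

15.3 dB


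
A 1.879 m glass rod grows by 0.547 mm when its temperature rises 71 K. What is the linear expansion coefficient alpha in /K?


Rearrange dL = alpha * L0 * dT for alpha:
  alpha = dL / (L0 * dT)
  alpha = (0.547 / 1000) / (1.879 * 71) = 0.0000041 /K = 4.1 x 10^-6 /K

4.1 x 10^-6 /K


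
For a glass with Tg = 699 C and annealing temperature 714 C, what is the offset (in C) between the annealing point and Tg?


Offset = T_anneal - Tg:
  offset = 714 - 699 = 15 C

15 C


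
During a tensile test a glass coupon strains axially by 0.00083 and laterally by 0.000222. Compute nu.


Poisson's ratio: nu = lateral strain / axial strain
  nu = 0.000222 / 0.00083 = 0.2675

0.2675


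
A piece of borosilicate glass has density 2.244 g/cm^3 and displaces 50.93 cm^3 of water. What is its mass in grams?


Rearrange rho = m / V:
  m = rho * V
  m = 2.244 * 50.93 = 114.287 g

114.287 g


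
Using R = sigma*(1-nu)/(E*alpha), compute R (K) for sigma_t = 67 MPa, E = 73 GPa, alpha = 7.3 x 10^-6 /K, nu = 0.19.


Thermal shock resistance: R = sigma * (1 - nu) / (E * alpha)
  Numerator = 67 * (1 - 0.19) = 54.27
  Denominator = 73 * 1000 * (7.3 x 10^-6) = 0.5329
  R = 54.27 / 0.5329 = 101.8 K

101.8 K


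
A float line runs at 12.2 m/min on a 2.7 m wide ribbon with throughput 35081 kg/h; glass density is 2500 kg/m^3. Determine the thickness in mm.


Ribbon cross-section from mass balance:
  Volume rate = throughput / density = 35081 / 2500 = 14.0324 m^3/h
  thickness = volume rate / (speed * 60 * width), i.e.
  thickness = throughput / (60 * speed * width * density) * 1000
  thickness = 35081 / (60 * 12.2 * 2.7 * 2500) * 1000 = 7.1 mm

7.1 mm


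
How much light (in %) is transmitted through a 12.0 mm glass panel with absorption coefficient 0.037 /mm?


Beer-Lambert law: T = exp(-alpha * thickness)
  exponent = -0.037 * 12.0 = -0.444
  T = exp(-0.444) = 0.6415
  Percentage = 0.6415 * 100 = 64.15%

64.15%


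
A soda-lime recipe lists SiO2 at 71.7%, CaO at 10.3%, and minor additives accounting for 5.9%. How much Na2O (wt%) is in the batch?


Pieces sum to 100%:
  Na2O = 100 - (SiO2 + CaO + others)
  Na2O = 100 - (71.7 + 10.3 + 5.9) = 12.1%

12.1%


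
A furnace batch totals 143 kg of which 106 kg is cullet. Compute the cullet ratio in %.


Cullet ratio = (cullet mass / total batch mass) * 100
  Ratio = 106 / 143 * 100 = 74.13%

74.13%


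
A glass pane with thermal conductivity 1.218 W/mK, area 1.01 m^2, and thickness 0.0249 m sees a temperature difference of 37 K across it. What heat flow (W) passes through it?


Fourier's law: Q = k * A * dT / t
  Q = 1.218 * 1.01 * 37 / 0.0249
  Q = 45.51666 / 0.0249 = 1828 W

1828 W


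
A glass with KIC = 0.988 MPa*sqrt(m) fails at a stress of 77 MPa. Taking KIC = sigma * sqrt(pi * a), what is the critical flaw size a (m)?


Rearrange KIC = sigma * sqrt(pi * a):
  sqrt(pi * a) = KIC / sigma
  sqrt(pi * a) = 0.988 / 77 = 0.012831
  a = (KIC / sigma)^2 / pi
  a = 0.012831^2 / pi = 0.0000524 m

0.0000524 m


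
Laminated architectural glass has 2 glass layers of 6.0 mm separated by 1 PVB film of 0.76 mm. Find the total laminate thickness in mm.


Total thickness = glass contribution + PVB contribution
  Glass: 2 * 6.0 = 12.0 mm
  PVB: 1 * 0.76 = 0.76 mm
  Total = 12.0 + 0.76 = 12.76 mm

12.76 mm


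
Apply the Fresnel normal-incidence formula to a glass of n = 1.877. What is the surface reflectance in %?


Fresnel reflectance at normal incidence:
  R = ((n - 1)/(n + 1))^2
  (n - 1)/(n + 1) = (1.877 - 1)/(1.877 + 1) = 0.304831
  R = 0.304831^2 = 0.0929219
  R(%) = 0.0929219 * 100 = 9.292%

9.292%


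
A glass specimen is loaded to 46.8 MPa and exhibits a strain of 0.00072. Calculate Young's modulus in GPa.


Young's modulus: E = stress / strain
  E = 46.8 MPa / 0.00072 = 65000 MPa
Convert to GPa: 65000 / 1000 = 65.0 GPa

65.0 GPa


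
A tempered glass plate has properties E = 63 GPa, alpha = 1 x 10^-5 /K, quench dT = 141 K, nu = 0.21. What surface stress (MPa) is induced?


Tempering stress: sigma = E * alpha * dT / (1 - nu)
  E (MPa) = 63 * 1000 = 63000
  Numerator = 63000 * (1 x 10^-5) * 141 = 88.83
  Denominator = 1 - 0.21 = 0.79
  sigma = 88.83 / 0.79 = 112.4 MPa

112.4 MPa


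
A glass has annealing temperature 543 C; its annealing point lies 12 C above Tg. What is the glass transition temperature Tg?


Rearrange T_anneal = Tg + offset for Tg:
  Tg = T_anneal - offset = 543 - 12 = 531 C

531 C


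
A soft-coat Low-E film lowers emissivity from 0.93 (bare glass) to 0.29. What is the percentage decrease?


Percentage reduction = (1 - coated/uncoated) * 100
  Ratio = 0.29 / 0.93 = 0.3118
  Reduction = (1 - 0.3118) * 100 = 68.8%

68.8%


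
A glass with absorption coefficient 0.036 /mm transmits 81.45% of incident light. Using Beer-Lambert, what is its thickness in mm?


Rearrange T = exp(-alpha * thickness):
  thickness = -ln(T) / alpha
  T = 81.45/100 = 0.8145
  ln(T) = -0.20518
  -ln(T) = 0.20518
  thickness = 0.20518 / 0.036 = 5.7 mm

5.7 mm


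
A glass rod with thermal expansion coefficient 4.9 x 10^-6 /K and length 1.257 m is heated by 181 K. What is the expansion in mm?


Thermal expansion formula: dL = alpha * L0 * dT
  dL = (4.9 x 10^-6) * 1.257 * 181 = 0.00111483 m
Convert to mm: 0.00111483 * 1000 = 1.1148 mm

1.1148 mm


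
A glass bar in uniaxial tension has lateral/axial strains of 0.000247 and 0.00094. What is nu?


Poisson's ratio: nu = lateral strain / axial strain
  nu = 0.000247 / 0.00094 = 0.2628

0.2628


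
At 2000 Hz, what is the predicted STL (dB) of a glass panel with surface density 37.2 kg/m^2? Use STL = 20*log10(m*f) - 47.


Mass law: STL = 20 * log10(m * f) - 47
  m * f = 37.2 * 2000 = 74400
  log10(74400) = 4.87157
  STL = 20 * 4.87157 - 47 = 97.4314 - 47 = 50.4 dB

50.4 dB


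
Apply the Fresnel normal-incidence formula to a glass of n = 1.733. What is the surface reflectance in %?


Fresnel reflectance at normal incidence:
  R = ((n - 1)/(n + 1))^2
  (n - 1)/(n + 1) = (1.733 - 1)/(1.733 + 1) = 0.268203
  R = 0.268203^2 = 0.0719328
  R(%) = 0.0719328 * 100 = 7.193%

7.193%


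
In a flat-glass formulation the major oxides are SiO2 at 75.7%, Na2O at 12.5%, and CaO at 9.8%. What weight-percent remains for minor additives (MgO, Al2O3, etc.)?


Sum the three major oxides:
  SiO2 + Na2O + CaO = 75.7 + 12.5 + 9.8 = 98.0%
Subtract from 100%:
  Others = 100 - 98.0 = 2.0%

2.0%


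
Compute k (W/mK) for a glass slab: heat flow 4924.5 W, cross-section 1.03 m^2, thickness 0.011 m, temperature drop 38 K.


Fourier's law rearranged: k = Q * t / (A * dT)
  Numerator = 4924.5 * 0.011 = 54.1695
  Denominator = 1.03 * 38 = 39.14
  k = 54.1695 / 39.14 = 1.384 W/mK

1.384 W/mK


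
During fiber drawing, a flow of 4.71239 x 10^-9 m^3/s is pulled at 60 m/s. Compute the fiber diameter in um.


Cross-sectional area from continuity:
  A = Q / v = 4.71239 x 10^-9 / 60 = 7.853983 x 10^-11 m^2
Diameter from circular cross-section:
  d = sqrt(4A / pi) * 10^6 (m -> um)
  d = sqrt(4 * 7.853983 x 10^-11 / pi) * 10^6 = 10.0 um

10.0 um


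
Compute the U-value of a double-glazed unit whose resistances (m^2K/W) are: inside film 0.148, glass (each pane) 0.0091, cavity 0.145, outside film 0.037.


Total thermal resistance (series):
  R_total = R_in + R_glass + R_air + R_glass + R_out
  R_total = 0.148 + 0.0091 + 0.145 + 0.0091 + 0.037 = 0.3482 m^2K/W
U-value = 1 / R_total = 1 / 0.3482 = 2.872 W/m^2K

2.872 W/m^2K


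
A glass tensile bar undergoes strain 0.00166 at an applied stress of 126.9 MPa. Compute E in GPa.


Young's modulus: E = stress / strain
  E = 126.9 MPa / 0.00166 = 76445.78 MPa
Convert to GPa: 76445.78 / 1000 = 76.45 GPa

76.45 GPa


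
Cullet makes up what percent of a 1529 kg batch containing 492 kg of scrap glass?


Cullet ratio = (cullet mass / total batch mass) * 100
  Ratio = 492 / 1529 * 100 = 32.18%

32.18%


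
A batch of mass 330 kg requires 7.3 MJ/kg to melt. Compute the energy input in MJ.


Total energy = mass * specific energy
  E = 330 * 7.3 = 2409 MJ

2409 MJ


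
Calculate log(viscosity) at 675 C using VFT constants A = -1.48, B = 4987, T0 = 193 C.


VFT equation: log(eta) = A + B / (T - T0)
  T - T0 = 675 - 193 = 482
  B / (T - T0) = 4987 / 482 = 10.346
  log(eta) = -1.48 + 10.346 = 8.866

8.866


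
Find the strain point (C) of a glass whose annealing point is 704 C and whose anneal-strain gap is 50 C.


Strain point = annealing point - difference:
  T_strain = 704 - 50 = 654 C

654 C


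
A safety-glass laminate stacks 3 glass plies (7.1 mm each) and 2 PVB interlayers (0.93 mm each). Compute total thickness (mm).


Total thickness = glass contribution + PVB contribution
  Glass: 3 * 7.1 = 21.3 mm
  PVB: 2 * 0.93 = 1.86 mm
  Total = 21.3 + 1.86 = 23.16 mm

23.16 mm


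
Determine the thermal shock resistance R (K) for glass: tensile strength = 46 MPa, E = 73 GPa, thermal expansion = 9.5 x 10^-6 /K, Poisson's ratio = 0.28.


Thermal shock resistance: R = sigma * (1 - nu) / (E * alpha)
  Numerator = 46 * (1 - 0.28) = 33.12
  Denominator = 73 * 1000 * (9.5 x 10^-6) = 0.6935
  R = 33.12 / 0.6935 = 47.8 K

47.8 K


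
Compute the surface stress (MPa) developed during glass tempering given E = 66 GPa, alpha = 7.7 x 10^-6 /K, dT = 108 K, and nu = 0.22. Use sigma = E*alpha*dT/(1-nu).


Tempering stress: sigma = E * alpha * dT / (1 - nu)
  E (MPa) = 66 * 1000 = 66000
  Numerator = 66000 * (7.7 x 10^-6) * 108 = 54.8856
  Denominator = 1 - 0.22 = 0.78
  sigma = 54.8856 / 0.78 = 70.4 MPa

70.4 MPa


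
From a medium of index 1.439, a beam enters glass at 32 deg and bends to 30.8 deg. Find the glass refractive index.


Apply Snell's law: n1 * sin(theta1) = n2 * sin(theta2)
  n2 = n1 * sin(theta1) / sin(theta2)
  sin(32) = 0.529919
  sin(30.8) = 0.512043
  n2 = 1.439 * 0.529919 / 0.512043 = 1.4892

1.4892


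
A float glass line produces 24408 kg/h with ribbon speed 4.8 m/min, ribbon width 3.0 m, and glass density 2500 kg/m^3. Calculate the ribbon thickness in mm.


Ribbon cross-section from mass balance:
  Volume rate = throughput / density = 24408 / 2500 = 9.7632 m^3/h
  thickness = volume rate / (speed * 60 * width), i.e.
  thickness = throughput / (60 * speed * width * density) * 1000
  thickness = 24408 / (60 * 4.8 * 3.0 * 2500) * 1000 = 11.3 mm

11.3 mm


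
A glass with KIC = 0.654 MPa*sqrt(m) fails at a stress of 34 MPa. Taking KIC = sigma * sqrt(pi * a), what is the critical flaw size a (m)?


Rearrange KIC = sigma * sqrt(pi * a):
  sqrt(pi * a) = KIC / sigma
  sqrt(pi * a) = 0.654 / 34 = 0.019235
  a = (KIC / sigma)^2 / pi
  a = 0.019235^2 / pi = 0.0001178 m

0.0001178 m


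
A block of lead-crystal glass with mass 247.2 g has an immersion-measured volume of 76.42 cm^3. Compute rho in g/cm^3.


Use the definition of density:
  rho = mass / volume
  rho = 247.2 / 76.42 = 3.235 g/cm^3

3.235 g/cm^3


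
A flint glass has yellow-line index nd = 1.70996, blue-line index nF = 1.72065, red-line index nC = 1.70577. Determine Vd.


Abbe number formula: Vd = (nd - 1) / (nF - nC)
  nd - 1 = 1.70996 - 1 = 0.70996
  nF - nC = 1.72065 - 1.70577 = 0.01488
  Vd = 0.70996 / 0.01488 = 47.71

47.71


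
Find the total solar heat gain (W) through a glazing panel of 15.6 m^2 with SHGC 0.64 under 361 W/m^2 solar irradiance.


Solar heat gain: Q = Area * SHGC * Irradiance
  Q = 15.6 * 0.64 * 361 = 3604.2 W

3604.2 W


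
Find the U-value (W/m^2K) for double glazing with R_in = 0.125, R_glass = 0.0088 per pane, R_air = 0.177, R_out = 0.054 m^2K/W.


Total thermal resistance (series):
  R_total = R_in + R_glass + R_air + R_glass + R_out
  R_total = 0.125 + 0.0088 + 0.177 + 0.0088 + 0.054 = 0.3736 m^2K/W
U-value = 1 / R_total = 1 / 0.3736 = 2.677 W/m^2K

2.677 W/m^2K


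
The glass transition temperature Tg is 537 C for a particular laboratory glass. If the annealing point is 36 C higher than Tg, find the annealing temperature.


The annealing temperature is Tg plus the offset:
  T_anneal = 537 + 36 = 573 C

573 C


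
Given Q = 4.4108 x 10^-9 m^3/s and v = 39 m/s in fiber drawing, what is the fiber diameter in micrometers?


Cross-sectional area from continuity:
  A = Q / v = 4.4108 x 10^-9 / 39 = 1.130974 x 10^-10 m^2
Diameter from circular cross-section:
  d = sqrt(4A / pi) * 10^6 (m -> um)
  d = sqrt(4 * 1.130974 x 10^-10 / pi) * 10^6 = 12.0 um

12.0 um


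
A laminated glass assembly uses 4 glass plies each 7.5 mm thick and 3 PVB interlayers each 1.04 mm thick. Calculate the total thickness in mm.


Total thickness = glass contribution + PVB contribution
  Glass: 4 * 7.5 = 30.0 mm
  PVB: 3 * 1.04 = 3.12 mm
  Total = 30.0 + 3.12 = 33.12 mm

33.12 mm


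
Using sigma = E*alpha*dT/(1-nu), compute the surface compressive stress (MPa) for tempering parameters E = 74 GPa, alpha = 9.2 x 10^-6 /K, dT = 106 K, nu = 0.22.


Tempering stress: sigma = E * alpha * dT / (1 - nu)
  E (MPa) = 74 * 1000 = 74000
  Numerator = 74000 * (9.2 x 10^-6) * 106 = 72.1648
  Denominator = 1 - 0.22 = 0.78
  sigma = 72.1648 / 0.78 = 92.5 MPa

92.5 MPa


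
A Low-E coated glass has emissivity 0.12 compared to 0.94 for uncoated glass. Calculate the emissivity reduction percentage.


Percentage reduction = (1 - coated/uncoated) * 100
  Ratio = 0.12 / 0.94 = 0.1277
  Reduction = (1 - 0.1277) * 100 = 87.2%

87.2%


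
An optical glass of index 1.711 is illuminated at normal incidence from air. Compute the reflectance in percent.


Fresnel reflectance at normal incidence:
  R = ((n - 1)/(n + 1))^2
  (n - 1)/(n + 1) = (1.711 - 1)/(1.711 + 1) = 0.262265
  R = 0.262265^2 = 0.0687829
  R(%) = 0.0687829 * 100 = 6.878%

6.878%


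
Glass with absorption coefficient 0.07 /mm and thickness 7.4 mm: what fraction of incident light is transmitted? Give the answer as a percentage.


Beer-Lambert law: T = exp(-alpha * thickness)
  exponent = -0.07 * 7.4 = -0.518
  T = exp(-0.518) = 0.5957
  Percentage = 0.5957 * 100 = 59.57%

59.57%


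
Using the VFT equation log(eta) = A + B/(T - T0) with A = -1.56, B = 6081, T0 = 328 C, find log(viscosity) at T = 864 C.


VFT equation: log(eta) = A + B / (T - T0)
  T - T0 = 864 - 328 = 536
  B / (T - T0) = 6081 / 536 = 11.345
  log(eta) = -1.56 + 11.345 = 9.785

9.785


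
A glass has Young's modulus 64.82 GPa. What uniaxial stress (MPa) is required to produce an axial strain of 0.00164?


Rearrange E = sigma / epsilon:
  sigma = E * epsilon
  E (MPa) = 64.82 * 1000 = 64820
  sigma = 64820 * 0.00164 = 106.3 MPa

106.3 MPa


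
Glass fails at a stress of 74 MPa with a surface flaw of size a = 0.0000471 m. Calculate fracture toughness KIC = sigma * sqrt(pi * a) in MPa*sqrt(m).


Fracture toughness: KIC = sigma * sqrt(pi * a)
  pi * a = pi * 0.0000471 = 0.000147969
  sqrt(pi * a) = 0.012164
  KIC = 74 * 0.012164 = 0.9 MPa*sqrt(m)

0.9 MPa*sqrt(m)
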